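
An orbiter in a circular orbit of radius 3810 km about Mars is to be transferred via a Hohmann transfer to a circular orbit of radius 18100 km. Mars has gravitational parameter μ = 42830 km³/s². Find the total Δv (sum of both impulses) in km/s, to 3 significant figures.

Transfer-ellipse semi-major axis a_t = (r₁ + r₂)/2 = (3810 + 18100)/2 = 10955 km.
At r₁ the circular-orbit speed is v₁ = √(μ/r₁) = 3.352830 km/s.
On the transfer ellipse at r₁, v² = μ(2/r − 1/a) gives v_p = √[μ(2/r₁ − 1/a_t)] = 4.309676 km/s.
First burn Δv₁ = |v_p − v₁| = 0.9568 km/s.
At r₂, v₂ = √(μ/r₂) = 1.5383 km/s.
Transfer-orbit speed at r₂: v_a = √[μ(2/r₂ − 1/a_t)] = 0.90717 km/s.
Second burn Δv₂ = |v₂ − v_a| = 0.6311 km/s.
Δv = Δv₁ + Δv₂ = 0.9568 + 0.6311 = 1.588 km/s.

Δv = 1.59 km/s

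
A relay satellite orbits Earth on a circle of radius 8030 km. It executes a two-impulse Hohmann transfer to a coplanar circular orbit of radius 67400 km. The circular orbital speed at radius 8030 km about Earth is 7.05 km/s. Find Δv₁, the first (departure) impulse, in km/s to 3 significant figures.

Δv₁ = 2.37 km/s

From the circular-orbit relation v² = μ/r at r = 8030 km: μ = v²r = (7.05)² × 8030 = 3.99111×10^5 km³/s².
Semi-major axis of the transfer orbit: a_t = (8030 + 67400)/2 = 37715 km.
Circular speed at r = 8030 km: v_c = √(μ/r) = 7.050 km/s.
Vis-viva on the transfer ellipse at r = 8030 km gives v_t = √[μ(2/r − 1/a_t)] = 9.425 km/s.
Δv₁ = |v_t − v_c| = |9.425 − 7.050| = 2.375 km/s.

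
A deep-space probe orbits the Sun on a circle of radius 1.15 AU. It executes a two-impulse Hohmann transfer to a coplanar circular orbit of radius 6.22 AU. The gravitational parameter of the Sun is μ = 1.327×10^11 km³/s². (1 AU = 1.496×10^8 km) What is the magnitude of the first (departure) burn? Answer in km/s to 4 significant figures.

Δv₁ = 8.310 km/s

In km: r₁ = 1.15 × 1.496×10^8 = 1.7204×10^8 km; r₂ = 6.22 × 1.496×10^8 = 9.30512×10^8 km.
The Hohmann ellipse has a_t = (r₁ + r₂)/2 = 5.51276×10^8 km.
Circular speed at r = 1.7204×10^8 km: v_c = √(μ/r) = 27.77 km/s.
Vis-viva on the transfer ellipse at r = 1.7204×10^8 km gives v_t = √[μ(2/r − 1/a_t)] = 36.08 km/s.
Δv₁ = |v_t − v_c| = |36.08 − 27.77| = 8.310 km/s.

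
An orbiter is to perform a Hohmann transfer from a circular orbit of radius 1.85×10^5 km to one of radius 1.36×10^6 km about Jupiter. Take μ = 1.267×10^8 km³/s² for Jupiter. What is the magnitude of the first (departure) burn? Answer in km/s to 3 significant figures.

Δv₁ = 8.55 km/s

Semi-major axis of the transfer orbit: a_t = (1.850×10^5 + 1.360×10^6)/2 = 7.725×10^5 km.
On the circular orbit at r = 1.850×10^5 km, v_c = √(μ/r) = 26.16992 km/s.
Vis-viva on the transfer ellipse at r = 1.850×10^5 km gives v_t = √[μ(2/r − 1/a_t)] = 34.72343 km/s.
Δv₁ = |v_t − v_c| = |34.72343 − 26.16992| = 8.554 km/s.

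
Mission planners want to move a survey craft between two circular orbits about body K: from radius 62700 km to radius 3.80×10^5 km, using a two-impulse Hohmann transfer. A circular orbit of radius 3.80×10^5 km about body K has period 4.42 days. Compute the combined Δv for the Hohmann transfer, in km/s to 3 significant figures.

From Kepler's third law T² = 4π²r³/μ at r = 3.80×10^5 km, T = 4.42 days = 4.42 × 86400 s = 3.81888×10^5 s: μ = 4π²r³/T² = 1.48538×10^7 km³/s².
Semi-major axis of the transfer orbit: a_t = (62700 + 3.800×10^5)/2 = 2.2135×10^5 km.
At r₁ the circular-orbit speed is v₁ = √(μ/r₁) = 15.392 km/s.
Transfer-orbit speed at r₁ (v² = μ(2/r − 1/a)): v_p = √[μ(2/r₁ − 1/a_t)] = 20.167 km/s.
First burn Δv₁ = |v_p − v₁| = 4.775 km/s.
At r₂, v₂ = √(μ/r₂) = 6.2521 km/s.
Transfer-orbit speed at r₂: v_a = √[μ(2/r₂ − 1/a_t)] = 3.3275 km/s.
Second burn Δv₂ = |v₂ − v_a| = 2.925 km/s.
Total Δv = Δv₁ + Δv₂ = 7.700 km/s.

Δv = 7.70 km/s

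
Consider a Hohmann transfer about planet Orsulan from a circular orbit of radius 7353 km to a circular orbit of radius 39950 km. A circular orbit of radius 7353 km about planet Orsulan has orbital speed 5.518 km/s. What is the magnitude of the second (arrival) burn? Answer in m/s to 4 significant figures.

Δv₂ = 1047 m/s

From the circular-orbit relation v² = μ/r at r = 7353 km: μ = v²r = (5.518)² × 7353 = 2.23887×10^5 km³/s².
The Hohmann ellipse has a_t = (r₁ + r₂)/2 = 23651.5 km.
On the circular orbit at r = 39950 km, v_c = √(μ/r) = 2.367 km/s.
Transfer-orbit speed at the same r (vis-viva, a = a_t): v_t = √[μ(2/r − 1/a_t)] = 1.320 km/s.
Δv₂ = |v_t − v_c| = |1.320 − 2.367| = 1.047 km/s.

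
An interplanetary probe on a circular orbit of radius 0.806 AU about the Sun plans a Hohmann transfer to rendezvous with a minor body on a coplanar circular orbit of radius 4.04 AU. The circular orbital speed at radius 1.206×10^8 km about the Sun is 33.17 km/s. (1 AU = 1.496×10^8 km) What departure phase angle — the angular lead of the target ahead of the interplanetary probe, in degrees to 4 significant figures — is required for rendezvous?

From the circular-orbit relation v² = μ/r at r = 1.206×10^8 km: μ = v²r = (33.17)² × 1.206×10^8 = 1.32690×10^11 km³/s².
In km: r₁ = 0.806 × 1.496×10^8 = 1.205776×10^8 km; r₂ = 4.04 × 1.496×10^8 = 6.04384×10^8 km.
Semi-major axis of the transfer orbit: a_t = (1.205776×10^8 + 6.04384×10^8)/2 = 3.624808×10^8 km.
The half-period of the transfer ellipse is t = π√(a_t³/μ) = 5.95194×10^7 s.
The target's mean motion on its circular orbit is ω₂ = √(μ/r₂³) = 2.45160×10^-8 rad/s.
Angle swept by the target during transfer: ω₂·t = 1.45918 rad = 83.60°.
The interplanetary probe traverses 180° on the transfer ellipse, so the target must lead by 180° − 83.60° = 96.40°.

φ = 96.40°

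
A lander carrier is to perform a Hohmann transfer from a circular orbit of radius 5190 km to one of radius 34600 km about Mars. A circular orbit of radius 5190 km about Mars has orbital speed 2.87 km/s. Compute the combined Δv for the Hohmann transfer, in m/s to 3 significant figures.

From the circular-orbit relation v² = μ/r at r = 5190 km: μ = v²r = (2.87)² × 5190 = 42749.5 km³/s².
The Hohmann ellipse has a_t = (r₁ + r₂)/2 = 19895 km.
Circular speed at r₁: v₁ = √(μ/r₁) = √(42749.5/5190) = 2.8700 km/s.
Transfer-orbit speed at r₁ (vis-viva): v_p = √[μ(2/r₁ − 1/a_t)] = 3.7848 km/s.
First burn Δv₁ = |v_p − v₁| = 0.9148 km/s.
At r₂, v₂ = √(μ/r₂) = 1.1115 km/s.
Transfer-orbit speed at r₂: v_a = √[μ(2/r₂ − 1/a_t)] = 0.56773 km/s.
Second burn Δv₂ = |v₂ − v_a| = 0.5438 km/s.
Δv = Δv₁ + Δv₂ = 0.9148 + 0.5438 = 1.459 km/s.

Δv = 1460 m/s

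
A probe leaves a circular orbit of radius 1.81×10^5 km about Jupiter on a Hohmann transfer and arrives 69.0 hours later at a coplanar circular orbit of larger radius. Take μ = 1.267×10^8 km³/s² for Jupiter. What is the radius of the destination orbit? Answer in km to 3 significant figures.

r₂ = 1.67×10^6 km

Transfer time t = 69.0 hours = 2.484×10^5 s, and t = π√(a_t³/μ).
So a_t = (μ t²/π²)^(1/3) = (1.267×10^8 × (2.484×10^5)² / π²)^(1/3) = 9.2525×10^5 km.
Since a_t = (r₁ + r₂)/2, r₂ = 2a_t − r₁ = 2×9.2525×10^5 − 1.810×10^5 = 1.6695×10^6 km.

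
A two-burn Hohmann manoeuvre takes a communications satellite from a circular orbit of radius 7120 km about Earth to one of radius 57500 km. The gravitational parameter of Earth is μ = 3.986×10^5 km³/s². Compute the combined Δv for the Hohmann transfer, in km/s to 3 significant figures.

Transfer-ellipse semi-major axis a_t = (r₁ + r₂)/2 = (7120 + 57500)/2 = 32310 km.
At r₁ the circular-orbit speed is v₁ = √(μ/r₁) = 7.482 km/s.
Transfer-orbit speed at r₁ (vis-viva): v_p = √[μ(2/r₁ − 1/a_t)] = 9.981 km/s.
First burn Δv₁ = |v_p − v₁| = 2.499 km/s.
Circular speed at r₂: v₂ = √(μ/r₂) = 2.633 km/s.
Transfer-orbit speed at r₂: v_a = √[μ(2/r₂ − 1/a_t)] = 1.236 km/s.
Second burn Δv₂ = |v₂ − v_a| = 1.397 km/s.
Total Δv = Δv₁ + Δv₂ = 3.896 km/s.

Δv = 3.90 km/s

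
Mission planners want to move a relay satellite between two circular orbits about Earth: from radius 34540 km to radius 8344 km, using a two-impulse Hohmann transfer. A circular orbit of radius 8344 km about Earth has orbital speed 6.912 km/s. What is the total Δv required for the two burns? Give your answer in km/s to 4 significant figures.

From the circular-orbit relation v² = μ/r at r = 8344 km: μ = v²r = (6.912)² × 8344 = 3.98641×10^5 km³/s².
Semi-major axis of the transfer orbit: a_t = (34540 + 8344)/2 = 21442 km.
At r₁ the circular-orbit speed is v₁ = √(μ/r₁) = 3.397 km/s.
Transfer-orbit speed at r₁ (v² = μ(2/r − 1/a)): v_a = √[μ(2/r₁ − 1/a_t)] = 2.119 km/s.
First burn Δv₁ = |v_a − v₁| = 1.278 km/s.
At r₂, v₂ = √(μ/r₂) = 6.912 km/s.
Transfer-orbit speed at r₂: v_p = √[μ(2/r₂ − 1/a_t)] = 8.773 km/s.
Second burn Δv₂ = |v₂ − v_p| = 1.861 km/s.
Δv = Δv₁ + Δv₂ = 1.278 + 1.861 = 3.139 km/s.

Δv = 3.139 km/s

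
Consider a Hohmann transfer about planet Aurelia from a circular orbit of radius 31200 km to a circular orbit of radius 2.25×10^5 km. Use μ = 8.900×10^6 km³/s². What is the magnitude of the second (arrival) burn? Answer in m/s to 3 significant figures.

Semi-major axis of the transfer orbit: a_t = (31200 + 2.250×10^5)/2 = 1.281×10^5 km.
Circular speed at r = 2.250×10^5 km: v_c = √(μ/r) = 6.289 km/s.
Transfer-orbit speed at the same r (vis-viva, a = a_t): v_t = √[μ(2/r − 1/a_t)] = 3.104 km/s.
Δv₂ = |v_t − v_c| = |3.104 − 6.289| = 3.185 km/s.

Δv₂ = 3190 m/s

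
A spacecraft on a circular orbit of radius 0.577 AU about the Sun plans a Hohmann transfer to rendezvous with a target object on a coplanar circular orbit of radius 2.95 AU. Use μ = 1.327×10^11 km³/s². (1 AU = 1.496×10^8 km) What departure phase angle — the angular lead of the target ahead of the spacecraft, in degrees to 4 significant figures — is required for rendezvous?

φ = 96.80°

In km: r₁ = 0.577 × 1.496×10^8 = 8.63192×10^7 km; r₂ = 2.95 × 1.496×10^8 = 4.4132×10^8 km.
Semi-major axis of the transfer orbit: a_t = (8.63192×10^7 + 4.4132×10^8)/2 = 2.638196×10^8 km.
Transfer time t = π√(a_t³/μ) = 3.6955×10^7 s.
Target angular speed ω₂ = √(μ/r₂³) = 3.9292×10^-8 rad/s.
Angle swept by the target during transfer: ω₂·t = 1.45204 rad = 83.20°.
The spacecraft traverses 180° on the transfer ellipse, so the target must lead by 180° − 83.20° = 96.80°.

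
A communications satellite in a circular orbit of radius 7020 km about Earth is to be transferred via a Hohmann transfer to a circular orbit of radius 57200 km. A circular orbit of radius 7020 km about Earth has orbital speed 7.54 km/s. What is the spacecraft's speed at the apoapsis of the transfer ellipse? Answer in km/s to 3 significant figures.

v = 1.24 km/s

From the circular-orbit relation v² = μ/r at r = 7020 km: μ = v²r = (7.54)² × 7020 = 3.99098×10^5 km³/s².
Transfer-ellipse semi-major axis a_t = (r₁ + r₂)/2 = (7020 + 57200)/2 = 32110 km.
At apoapsis, r = 57200 km.
Vis-viva: v = √[μ(2/r − 1/a_t)] = √[3.99098×10^5 × (2/57200 − 1/32110)] = 1.235 km/s.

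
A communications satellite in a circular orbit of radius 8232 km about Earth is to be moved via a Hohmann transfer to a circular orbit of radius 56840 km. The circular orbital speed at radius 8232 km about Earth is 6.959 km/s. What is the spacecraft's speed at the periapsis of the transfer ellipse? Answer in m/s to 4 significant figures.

From the circular-orbit relation v² = μ/r at r = 8232 km: μ = v²r = (6.959)² × 8232 = 3.98657×10^5 km³/s².
Semi-major axis of the transfer orbit: a_t = (8232 + 56840)/2 = 32536 km.
The periapsis of the transfer ellipse is at r = 8232 km.
Applying v² = μ(2/r − 1/a_t): v = 9.198 km/s.

v = 9198 m/s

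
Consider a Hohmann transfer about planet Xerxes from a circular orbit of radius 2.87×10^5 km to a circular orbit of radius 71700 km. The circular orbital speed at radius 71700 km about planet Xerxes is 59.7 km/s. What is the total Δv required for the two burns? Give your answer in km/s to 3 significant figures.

Δv = 26.8 km/s

From the circular-orbit relation v² = μ/r at r = 71700 km: μ = v²r = (59.7)² × 71700 = 2.55545×10^8 km³/s².
The Hohmann ellipse has a_t = (r₁ + r₂)/2 = 1.7935×10^5 km.
At r₁ the circular-orbit speed is v₁ = √(μ/r₁) = 29.84 km/s.
Transfer-orbit speed at r₁ (vis-viva): v_a = √[μ(2/r₁ − 1/a_t)] = 18.87 km/s.
First burn Δv₁ = |v_a − v₁| = 10.97 km/s.
At r₂, v₂ = √(μ/r₂) = 59.70 km/s.
Transfer-orbit speed at r₂: v_p = √[μ(2/r₂ − 1/a_t)] = 75.52 km/s.
Second burn Δv₂ = |v₂ − v_p| = 15.82 km/s.
Total Δv = Δv₁ + Δv₂ = 26.79 km/s.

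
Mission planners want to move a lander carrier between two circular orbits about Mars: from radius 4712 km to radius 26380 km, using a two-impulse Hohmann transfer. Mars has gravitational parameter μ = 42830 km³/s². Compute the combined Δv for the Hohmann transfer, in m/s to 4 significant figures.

Semi-major axis of the transfer orbit: a_t = (4712 + 26380)/2 = 15546 km.
At r₁ the circular-orbit speed is v₁ = √(μ/r₁) = 3.01489 km/s.
Transfer-orbit speed at r₁ (vis-viva equation): v_p = √[μ(2/r₁ − 1/a_t)] = 3.92735 km/s.
First burn Δv₁ = |v_p − v₁| = 0.9125 km/s.
Circular speed at r₂: v₂ = √(μ/r₂) = 1.2742 km/s.
Transfer-orbit speed at r₂: v_a = √[μ(2/r₂ − 1/a_t)] = 0.70150 km/s.
Second burn Δv₂ = |v₂ − v_a| = 0.5727 km/s.
Δv = Δv₁ + Δv₂ = 0.9125 + 0.5727 = 1.485 km/s.

Δv = 1485 m/s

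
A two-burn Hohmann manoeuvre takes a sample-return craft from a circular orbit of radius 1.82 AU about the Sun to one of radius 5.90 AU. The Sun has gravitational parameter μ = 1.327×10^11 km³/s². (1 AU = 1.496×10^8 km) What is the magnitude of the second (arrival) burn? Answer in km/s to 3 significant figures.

In km: r₁ = 1.82 × 1.496×10^8 = 2.72272×10^8 km; r₂ = 5.90 × 1.496×10^8 = 8.8264×10^8 km.
Semi-major axis of the transfer orbit: a_t = (2.72272×10^8 + 8.8264×10^8)/2 = 5.77456×10^8 km.
On the circular orbit at r = 8.8264×10^8 km, v_c = √(μ/r) = 12.2615 km/s.
Transfer-orbit speed at the same r (vis-viva, a = a_t): v_t = √[μ(2/r − 1/a_t)] = 8.41949 km/s.
Δv₂ = |v_t − v_c| = |8.41949 − 12.2615| = 3.842 km/s.

Δv₂ = 3.84 km/s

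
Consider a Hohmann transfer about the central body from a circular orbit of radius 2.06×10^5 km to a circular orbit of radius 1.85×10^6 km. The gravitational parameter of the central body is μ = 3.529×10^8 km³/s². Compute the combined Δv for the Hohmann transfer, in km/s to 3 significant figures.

Semi-major axis of the transfer orbit: a_t = (2.060×10^5 + 1.850×10^6)/2 = 1.028×10^6 km.
At r₁ the circular-orbit speed is v₁ = √(μ/r₁) = 41.39 km/s.
Transfer-orbit speed at r₁ (v² = μ(2/r − 1/a)): v_p = √[μ(2/r₁ − 1/a_t)] = 55.52 km/s.
First burn Δv₁ = |v_p − v₁| = 14.13 km/s.
At r₂, v₂ = √(μ/r₂) = 13.8115 km/s.
Transfer-orbit speed at r₂: v_a = √[μ(2/r₂ − 1/a_t)] = 6.18268 km/s.
Second burn Δv₂ = |v₂ − v_a| = 7.629 km/s.
Δv = Δv₁ + Δv₂ = 14.13 + 7.629 = 21.76 km/s.

Δv = 21.8 km/s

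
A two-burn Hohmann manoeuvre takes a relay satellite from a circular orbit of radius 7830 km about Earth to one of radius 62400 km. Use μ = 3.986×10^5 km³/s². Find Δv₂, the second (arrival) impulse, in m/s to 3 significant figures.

Transfer-ellipse semi-major axis a_t = (r₁ + r₂)/2 = (7830 + 62400)/2 = 35115 km.
On the circular orbit at r = 62400 km, v_c = √(μ/r) = 2.527 km/s.
Vis-viva on the transfer ellipse at r = 62400 km gives v_t = √[μ(2/r − 1/a_t)] = 1.193 km/s.
Δv₂ = |v_t − v_c| = |1.193 − 2.527| = 1.334 km/s.

Δv₂ = 1330 m/s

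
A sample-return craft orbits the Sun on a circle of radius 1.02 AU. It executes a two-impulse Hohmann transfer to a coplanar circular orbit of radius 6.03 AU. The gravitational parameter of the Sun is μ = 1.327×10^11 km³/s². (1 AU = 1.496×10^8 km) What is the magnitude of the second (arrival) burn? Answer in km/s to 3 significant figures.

In km: r₁ = 1.02 × 1.496×10^8 = 1.52592×10^8 km; r₂ = 6.03 × 1.496×10^8 = 9.02088×10^8 km.
Transfer-ellipse semi-major axis a_t = (r₁ + r₂)/2 = (1.52592×10^8 + 9.02088×10^8)/2 = 5.2734×10^8 km.
Circular speed at r = 9.02088×10^8 km: v_c = √(μ/r) = 12.1286 km/s.
Transfer-orbit speed at the same r (vis-viva, a = a_t): v_t = √[μ(2/r − 1/a_t)] = 6.52426 km/s.
Δv₂ = |v_t − v_c| = |6.52426 − 12.1286| = 5.604 km/s.

Δv₂ = 5.60 km/s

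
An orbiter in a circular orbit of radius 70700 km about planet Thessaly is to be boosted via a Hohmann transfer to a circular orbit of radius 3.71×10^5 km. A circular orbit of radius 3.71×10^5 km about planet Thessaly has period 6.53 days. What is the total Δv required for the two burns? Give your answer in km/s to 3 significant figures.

Δv = 4.60 km/s

From Kepler's third law T² = 4π²r³/μ at r = 3.71×10^5 km, T = 6.53 days = 6.53 × 86400 s = 5.64192×10^5 s: μ = 4π²r³/T² = 6.33326×10^6 km³/s².
The Hohmann ellipse has a_t = (r₁ + r₂)/2 = 2.2085×10^5 km.
Circular speed at r₁: v₁ = √(μ/r₁) = √(6.33326×10^6/70700) = 9.4646 km/s.
Transfer-orbit speed at r₁ (vis-viva): v_p = √[μ(2/r₁ − 1/a_t)] = 12.267 km/s.
First burn Δv₁ = |v_p − v₁| = 2.802 km/s.
At r₂, v₂ = √(μ/r₂) = 4.132 km/s.
Transfer-orbit speed at r₂: v_a = √[μ(2/r₂ − 1/a_t)] = 2.338 km/s.
Second burn Δv₂ = |v₂ − v_a| = 1.794 km/s.
Total Δv = Δv₁ + Δv₂ = 4.596 km/s.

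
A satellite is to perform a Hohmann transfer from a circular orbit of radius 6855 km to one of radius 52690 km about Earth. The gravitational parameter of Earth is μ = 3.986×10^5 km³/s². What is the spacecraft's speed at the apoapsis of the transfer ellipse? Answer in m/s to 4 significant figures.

Semi-major axis of the transfer orbit: a_t = (6855 + 52690)/2 = 29772.5 km.
At apoapsis, r = 52690 km.
Applying v² = μ(2/r − 1/a_t): v = 1.320 km/s.

v = 1320 m/s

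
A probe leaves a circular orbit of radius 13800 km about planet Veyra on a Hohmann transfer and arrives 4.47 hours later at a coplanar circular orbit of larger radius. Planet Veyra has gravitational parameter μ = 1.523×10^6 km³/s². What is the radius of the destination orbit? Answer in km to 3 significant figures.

Transfer time t = 4.47 hours = 16092 s, and t = π√(a_t³/μ).
So a_t = (μ t²/π²)^(1/3) = (1.523×10^6 × (16092)² / π²)^(1/3) = 34188 km.
Since a_t = (r₁ + r₂)/2, r₂ = 2a_t − r₁ = 2×34188 − 13800 = 54576 km.

r₂ = 54600 km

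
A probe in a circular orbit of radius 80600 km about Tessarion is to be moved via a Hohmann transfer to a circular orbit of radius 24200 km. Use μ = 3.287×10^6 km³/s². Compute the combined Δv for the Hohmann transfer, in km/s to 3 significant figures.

Transfer-ellipse semi-major axis a_t = (r₁ + r₂)/2 = (80600 + 24200)/2 = 52400 km.
Circular speed at r₁: v₁ = √(μ/r₁) = √(3.287×10^6/80600) = 6.386 km/s.
Transfer-orbit speed at r₁ (vis-viva equation): v_a = √[μ(2/r₁ − 1/a_t)] = 4.340 km/s.
First burn Δv₁ = |v_a − v₁| = 2.046 km/s.
Circular speed at r₂: v₂ = √(μ/r₂) = 11.65 km/s.
Transfer-orbit speed at r₂: v_p = √[μ(2/r₂ − 1/a_t)] = 14.45 km/s.
Second burn Δv₂ = |v₂ − v_p| = 2.800 km/s.
Δv = Δv₁ + Δv₂ = 2.046 + 2.800 = 4.846 km/s.

Δv = 4.85 km/s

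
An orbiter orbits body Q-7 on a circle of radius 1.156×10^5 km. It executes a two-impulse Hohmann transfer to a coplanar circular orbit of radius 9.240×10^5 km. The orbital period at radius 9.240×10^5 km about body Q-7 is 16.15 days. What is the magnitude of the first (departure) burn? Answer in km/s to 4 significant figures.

Δv₁ = 3.920 km/s

From Kepler's third law T² = 4π²r³/μ at r = 9.240×10^5 km, T = 16.15 days = 16.15 × 86400 s = 1.39536×10^6 s: μ = 4π²r³/T² = 1.59957×10^7 km³/s².
The Hohmann ellipse has a_t = (r₁ + r₂)/2 = 5.198×10^5 km.
On the circular orbit at r = 1.156×10^5 km, v_c = √(μ/r) = 11.76 km/s.
Vis-viva on the transfer ellipse at r = 1.156×10^5 km gives v_t = √[μ(2/r − 1/a_t)] = 15.68 km/s.
Δv₁ = |v_t − v_c| = |15.68 − 11.76| = 3.920 km/s.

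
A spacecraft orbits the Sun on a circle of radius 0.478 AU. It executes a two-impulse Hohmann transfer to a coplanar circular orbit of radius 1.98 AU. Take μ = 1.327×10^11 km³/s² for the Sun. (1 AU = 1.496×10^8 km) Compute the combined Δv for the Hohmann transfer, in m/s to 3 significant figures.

In km: r₁ = 0.478 × 1.496×10^8 = 7.15088×10^7 km; r₂ = 1.98 × 1.496×10^8 = 2.96208×10^8 km.
The Hohmann ellipse has a_t = (r₁ + r₂)/2 = 1.838584×10^8 km.
At r₁ the circular-orbit speed is v₁ = √(μ/r₁) = 43.08 km/s.
On the transfer ellipse at r₁, vis-viva gives v_p = √[μ(2/r₁ − 1/a_t)] = 54.68 km/s.
First burn Δv₁ = |v_p − v₁| = 11.60 km/s.
Circular speed at r₂: v₂ = √(μ/r₂) = 21.166 km/s.
Transfer-orbit speed at r₂: v_a = √[μ(2/r₂ − 1/a_t)] = 13.200 km/s.
Second burn Δv₂ = |v₂ − v_a| = 7.966 km/s.
Δv = Δv₁ + Δv₂ = 11.60 + 7.966 = 19.57 km/s.

Δv = 19600 m/s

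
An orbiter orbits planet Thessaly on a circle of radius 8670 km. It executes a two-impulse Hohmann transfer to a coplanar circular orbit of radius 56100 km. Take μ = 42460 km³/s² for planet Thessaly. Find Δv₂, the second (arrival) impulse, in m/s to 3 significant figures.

Δv₂ = 420 m/s

The Hohmann ellipse has a_t = (r₁ + r₂)/2 = 32385 km.
Circular speed at r = 56100 km: v_c = √(μ/r) = 0.86998 km/s.
Transfer-orbit speed at the same r (vis-viva, a = a_t): v_t = √[μ(2/r − 1/a_t)] = 0.45014 km/s.
Δv₂ = |v_t − v_c| = |0.45014 − 0.86998| = 0.4198 km/s.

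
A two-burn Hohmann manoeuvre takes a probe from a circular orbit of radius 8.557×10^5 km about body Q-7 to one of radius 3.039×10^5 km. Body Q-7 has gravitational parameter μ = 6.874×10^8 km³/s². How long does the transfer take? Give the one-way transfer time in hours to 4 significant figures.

t = 14.69 hours

Transfer-ellipse semi-major axis a_t = (r₁ + r₂)/2 = (8.557×10^5 + 3.039×10^5)/2 = 5.798×10^5 km.
Transfer time t = π√(a_t³/μ) = π√((5.798×10^5)³ / 6.874×10^8) = 52900 s.
Converting: 52900 s ÷ 3600 s/hour = 14.69 hours.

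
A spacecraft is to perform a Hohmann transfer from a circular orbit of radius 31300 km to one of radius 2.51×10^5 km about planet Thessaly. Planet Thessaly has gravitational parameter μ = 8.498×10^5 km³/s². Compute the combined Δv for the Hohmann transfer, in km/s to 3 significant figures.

The Hohmann ellipse has a_t = (r₁ + r₂)/2 = 1.4115×10^5 km.
Circular speed at r₁: v₁ = √(μ/r₁) = √(8.498×10^5/31300) = 5.2106 km/s.
Transfer-orbit speed at r₁ (vis-viva equation): v_p = √[μ(2/r₁ − 1/a_t)] = 6.9484 km/s.
First burn Δv₁ = |v_p − v₁| = 1.7378 km/s.
Circular speed at r₂: v₂ = √(μ/r₂) = 1.84002 km/s.
Transfer-orbit speed at r₂: v_a = √[μ(2/r₂ − 1/a_t)] = 0.866469 km/s.
Second burn Δv₂ = |v₂ − v_a| = 0.97355 km/s.
Total Δv = Δv₁ + Δv₂ = 2.711 km/s.

Δv = 2.71 km/s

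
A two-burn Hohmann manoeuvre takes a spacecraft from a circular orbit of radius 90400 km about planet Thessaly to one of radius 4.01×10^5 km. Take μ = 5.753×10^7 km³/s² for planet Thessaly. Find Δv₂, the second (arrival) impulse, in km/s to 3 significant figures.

Δv₂ = 4.71 km/s

Transfer-ellipse semi-major axis a_t = (r₁ + r₂)/2 = (90400 + 4.010×10^5)/2 = 2.457×10^5 km.
On the circular orbit at r = 4.010×10^5 km, v_c = √(μ/r) = 11.9777 km/s.
Vis-viva on the transfer ellipse at r = 4.010×10^5 km gives v_t = √[μ(2/r − 1/a_t)] = 7.26535 km/s.
Δv₂ = |v_t − v_c| = |7.26535 − 11.9777| = 4.712 km/s.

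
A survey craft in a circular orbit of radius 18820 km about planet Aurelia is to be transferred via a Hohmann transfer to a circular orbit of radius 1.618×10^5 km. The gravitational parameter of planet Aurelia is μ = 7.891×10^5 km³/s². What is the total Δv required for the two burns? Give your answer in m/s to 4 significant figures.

Transfer-ellipse semi-major axis a_t = (r₁ + r₂)/2 = (18820 + 1.618×10^5)/2 = 90310 km.
At r₁ the circular-orbit speed is v₁ = √(μ/r₁) = 6.475 km/s.
On the transfer ellipse at r₁, vis-viva gives v_p = √[μ(2/r₁ − 1/a_t)] = 8.667 km/s.
First burn Δv₁ = |v_p − v₁| = 2.192 km/s.
Circular speed at r₂: v₂ = √(μ/r₂) = 2.208 km/s.
Transfer-orbit speed at r₂: v_a = √[μ(2/r₂ − 1/a_t)] = 1.008 km/s.
Second burn Δv₂ = |v₂ − v_a| = 1.200 km/s.
Δv = Δv₁ + Δv₂ = 2.192 + 1.200 = 3.392 km/s.

Δv = 3392 m/s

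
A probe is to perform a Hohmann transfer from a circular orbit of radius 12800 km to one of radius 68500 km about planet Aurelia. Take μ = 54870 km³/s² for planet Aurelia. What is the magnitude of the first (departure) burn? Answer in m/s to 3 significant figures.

Δv₁ = 617 m/s

Transfer-ellipse semi-major axis a_t = (r₁ + r₂)/2 = (12800 + 68500)/2 = 40650 km.
On the circular orbit at r = 12800 km, v_c = √(μ/r) = 2.07044 km/s.
Transfer-orbit speed at the same r (vis-viva, a = a_t): v_t = √[μ(2/r − 1/a_t)] = 2.68768 km/s.
Δv₁ = |v_t − v_c| = |2.68768 − 2.07044| = 0.6172 km/s.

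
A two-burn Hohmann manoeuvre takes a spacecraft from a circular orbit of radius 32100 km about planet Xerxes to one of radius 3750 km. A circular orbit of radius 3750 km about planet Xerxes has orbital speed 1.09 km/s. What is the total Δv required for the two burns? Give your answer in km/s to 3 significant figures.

Δv = 0.571 km/s

From the circular-orbit relation v² = μ/r at r = 3750 km: μ = v²r = (1.09)² × 3750 = 4455.38 km³/s².
Transfer-ellipse semi-major axis a_t = (r₁ + r₂)/2 = (32100 + 3750)/2 = 17925 km.
At r₁ the circular-orbit speed is v₁ = √(μ/r₁) = 0.3726 km/s.
Transfer-orbit speed at r₁ (vis-viva equation): v_a = √[μ(2/r₁ − 1/a_t)] = 0.1704 km/s.
First burn Δv₁ = |v_a − v₁| = 0.2022 km/s.
At r₂, v₂ = √(μ/r₂) = 1.0900 km/s.
Transfer-orbit speed at r₂: v_p = √[μ(2/r₂ − 1/a_t)] = 1.4586 km/s.
Second burn Δv₂ = |v₂ − v_p| = 0.3686 km/s.
Total Δv = Δv₁ + Δv₂ = 0.5708 km/s.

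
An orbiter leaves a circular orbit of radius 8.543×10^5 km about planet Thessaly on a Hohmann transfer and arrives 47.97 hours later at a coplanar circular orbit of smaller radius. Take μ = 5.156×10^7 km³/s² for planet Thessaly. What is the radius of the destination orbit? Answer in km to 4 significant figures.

r₂ = 2.219×10^5 km

Transfer time t = 47.97 hours = 1.72692×10^5 s, and t = π√(a_t³/μ).
So a_t = (μ t²/π²)^(1/3) = (5.156×10^7 × (1.72692×10^5)² / π²)^(1/3) = 5.3809×10^5 km.
Since a_t = (r₁ + r₂)/2, r₂ = 2a_t − r₁ = 2×5.3809×10^5 − 8.543×10^5 = 2.2188×10^5 km.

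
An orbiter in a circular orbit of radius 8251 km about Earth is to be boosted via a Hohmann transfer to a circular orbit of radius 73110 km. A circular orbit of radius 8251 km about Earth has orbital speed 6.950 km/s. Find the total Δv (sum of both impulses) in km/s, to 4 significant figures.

Δv = 3.650 km/s

From the circular-orbit relation v² = μ/r at r = 8251 km: μ = v²r = (6.950)² × 8251 = 3.98544×10^5 km³/s².
The Hohmann ellipse has a_t = (r₁ + r₂)/2 = 40680.5 km.
Circular speed at r₁: v₁ = √(μ/r₁) = √(3.98544×10^5/8251) = 6.950 km/s.
On the transfer ellipse at r₁, v² = μ(2/r − 1/a) gives v_p = √[μ(2/r₁ − 1/a_t)] = 9.317 km/s.
First burn Δv₁ = |v_p − v₁| = 2.367 km/s.
At r₂, v₂ = √(μ/r₂) = 2.335 km/s.
Transfer-orbit speed at r₂: v_a = √[μ(2/r₂ − 1/a_t)] = 1.052 km/s.
Second burn Δv₂ = |v₂ − v_a| = 1.283 km/s.
Δv = Δv₁ + Δv₂ = 2.367 + 1.283 = 3.650 km/s.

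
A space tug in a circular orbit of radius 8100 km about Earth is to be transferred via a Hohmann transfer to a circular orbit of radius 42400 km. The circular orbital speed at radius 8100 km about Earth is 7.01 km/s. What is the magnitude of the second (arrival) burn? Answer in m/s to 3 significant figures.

From the circular-orbit relation v² = μ/r at r = 8100 km: μ = v²r = (7.01)² × 8100 = 3.98035×10^5 km³/s².
Transfer-ellipse semi-major axis a_t = (r₁ + r₂)/2 = (8100 + 42400)/2 = 25250 km.
On the circular orbit at r = 42400 km, v_c = √(μ/r) = 3.064 km/s.
Transfer-orbit speed at the same r (vis-viva, a = a_t): v_t = √[μ(2/r − 1/a_t)] = 1.735 km/s.
Δv₂ = |v_t − v_c| = |1.735 − 3.064| = 1.329 km/s.

Δv₂ = 1330 m/s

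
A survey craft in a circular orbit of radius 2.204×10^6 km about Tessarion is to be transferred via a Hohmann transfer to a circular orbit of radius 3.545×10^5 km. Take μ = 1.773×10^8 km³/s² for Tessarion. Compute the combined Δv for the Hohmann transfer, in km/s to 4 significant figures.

Δv = 11.24 km/s

Transfer-ellipse semi-major axis a_t = (r₁ + r₂)/2 = (2.204×10^6 + 3.545×10^5)/2 = 1.27925×10^6 km.
Circular speed at r₁: v₁ = √(μ/r₁) = √(1.773×10^8/2.204×10^6) = 8.969 km/s.
Transfer-orbit speed at r₁ (vis-viva): v_a = √[μ(2/r₁ − 1/a_t)] = 4.721 km/s.
First burn Δv₁ = |v_a − v₁| = 4.248 km/s.
Circular speed at r₂: v₂ = √(μ/r₂) = 22.3638 km/s.
Transfer-orbit speed at r₂: v_p = √[μ(2/r₂ − 1/a_t)] = 29.3545 km/s.
Second burn Δv₂ = |v₂ − v_p| = 6.991 km/s.
Total Δv = Δv₁ + Δv₂ = 11.24 km/s.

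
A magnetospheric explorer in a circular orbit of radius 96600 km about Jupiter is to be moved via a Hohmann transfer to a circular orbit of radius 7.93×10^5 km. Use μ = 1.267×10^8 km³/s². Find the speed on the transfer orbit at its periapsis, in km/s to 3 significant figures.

The Hohmann ellipse has a_t = (r₁ + r₂)/2 = 4.448×10^5 km.
The periapsis of the transfer ellipse is at r = 96600 km.
From the vis-viva equation, v = √[μ(2/r − 1/a_t)] = 48.36 km/s.

v = 48.4 km/s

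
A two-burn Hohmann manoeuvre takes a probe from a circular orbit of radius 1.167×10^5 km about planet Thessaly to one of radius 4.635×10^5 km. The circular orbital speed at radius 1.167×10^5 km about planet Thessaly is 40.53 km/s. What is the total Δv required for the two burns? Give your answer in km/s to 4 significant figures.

From the circular-orbit relation v² = μ/r at r = 1.167×10^5 km: μ = v²r = (40.53)² × 1.167×10^5 = 1.91701×10^8 km³/s².
Transfer-ellipse semi-major axis a_t = (r₁ + r₂)/2 = (1.167×10^5 + 4.635×10^5)/2 = 2.901×10^5 km.
Circular speed at r₁: v₁ = √(μ/r₁) = √(1.91701×10^8/1.167×10^5) = 40.53 km/s.
Transfer-orbit speed at r₁ (v² = μ(2/r − 1/a)): v_p = √[μ(2/r₁ − 1/a_t)] = 51.23 km/s.
First burn Δv₁ = |v_p − v₁| = 10.70 km/s.
Circular speed at r₂: v₂ = √(μ/r₂) = 20.337 km/s.
Transfer-orbit speed at r₂: v_a = √[μ(2/r₂ − 1/a_t)] = 12.899 km/s.
Second burn Δv₂ = |v₂ − v_a| = 7.438 km/s.
Δv = Δv₁ + Δv₂ = 10.70 + 7.438 = 18.14 km/s.

Δv = 18.14 km/s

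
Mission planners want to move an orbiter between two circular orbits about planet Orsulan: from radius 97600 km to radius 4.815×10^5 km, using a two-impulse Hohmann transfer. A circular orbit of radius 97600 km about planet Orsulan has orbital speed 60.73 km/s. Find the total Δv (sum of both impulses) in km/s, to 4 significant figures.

Δv = 29.05 km/s

From the circular-orbit relation v² = μ/r at r = 97600 km: μ = v²r = (60.73)² × 97600 = 3.59962×10^8 km³/s².
Transfer-ellipse semi-major axis a_t = (r₁ + r₂)/2 = (97600 + 4.815×10^5)/2 = 2.8955×10^5 km.
Circular speed at r₁: v₁ = √(μ/r₁) = √(3.59962×10^8/97600) = 60.73 km/s.
On the transfer ellipse at r₁, vis-viva equation gives v_p = √[μ(2/r₁ − 1/a_t)] = 78.31 km/s.
First burn Δv₁ = |v_p − v₁| = 17.58 km/s.
Circular speed at r₂: v₂ = √(μ/r₂) = 27.34 km/s.
Transfer-orbit speed at r₂: v_a = √[μ(2/r₂ − 1/a_t)] = 15.87 km/s.
Second burn Δv₂ = |v₂ − v_a| = 11.47 km/s.
Δv = Δv₁ + Δv₂ = 17.58 + 11.47 = 29.05 km/s.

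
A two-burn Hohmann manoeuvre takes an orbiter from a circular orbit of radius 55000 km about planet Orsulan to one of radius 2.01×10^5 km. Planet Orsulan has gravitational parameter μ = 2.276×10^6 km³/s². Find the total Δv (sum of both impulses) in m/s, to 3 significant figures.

Δv = 2790 m/s

Semi-major axis of the transfer orbit: a_t = (55000 + 2.010×10^5)/2 = 1.280×10^5 km.
At r₁ the circular-orbit speed is v₁ = √(μ/r₁) = 6.4329 km/s.
On the transfer ellipse at r₁, v² = μ(2/r − 1/a) gives v_p = √[μ(2/r₁ − 1/a_t)] = 8.0612 km/s.
First burn Δv₁ = |v_p − v₁| = 1.62830 km/s.
Circular speed at r₂: v₂ = √(μ/r₂) = 3.36502 km/s.
Transfer-orbit speed at r₂: v_a = √[μ(2/r₂ − 1/a_t)] = 2.20579 km/s.
Second burn Δv₂ = |v₂ − v_a| = 1.15923 km/s.
Δv = Δv₁ + Δv₂ = 1.62830 + 1.15923 = 2.788 km/s.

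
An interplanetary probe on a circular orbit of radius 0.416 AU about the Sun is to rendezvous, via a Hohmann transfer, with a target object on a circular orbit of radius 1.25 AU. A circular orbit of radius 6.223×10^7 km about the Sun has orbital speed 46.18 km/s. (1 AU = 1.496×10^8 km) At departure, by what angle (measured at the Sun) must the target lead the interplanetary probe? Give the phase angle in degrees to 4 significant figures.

From the circular-orbit relation v² = μ/r at r = 6.223×10^7 km: μ = v²r = (46.18)² × 6.223×10^7 = 1.32711×10^11 km³/s².
In km: r₁ = 0.416 × 1.496×10^8 = 6.22336×10^7 km; r₂ = 1.25 × 1.496×10^8 = 1.870×10^8 km.
Semi-major axis of the transfer orbit: a_t = (6.22336×10^7 + 1.870×10^8)/2 = 1.246168×10^8 km.
The half-period of the transfer ellipse is t = π√(a_t³/μ) = 1.1997×10^7 s.
Target angular speed ω₂ = √(μ/r₂³) = 1.4246×10^-7 rad/s.
Angle swept by the target during transfer: ω₂·t = 1.709 rad = 97.92°.
Arrival is 180° from departure on the ellipse, so φ = 180° − 97.92° = 82.08°.

φ = 82.08°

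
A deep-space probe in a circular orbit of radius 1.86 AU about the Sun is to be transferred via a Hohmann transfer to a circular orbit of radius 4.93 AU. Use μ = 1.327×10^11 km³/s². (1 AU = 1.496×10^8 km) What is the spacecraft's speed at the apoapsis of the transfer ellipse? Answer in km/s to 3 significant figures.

v = 9.93 km/s

In km: r₁ = 1.86 × 1.496×10^8 = 2.78256×10^8 km; r₂ = 4.93 × 1.496×10^8 = 7.37528×10^8 km.
The Hohmann ellipse has a_t = (r₁ + r₂)/2 = 5.07892×10^8 km.
At apoapsis, r = 7.37528×10^8 km.
From the vis-viva equation, v = √[μ(2/r − 1/a_t)] = 9.928 km/s.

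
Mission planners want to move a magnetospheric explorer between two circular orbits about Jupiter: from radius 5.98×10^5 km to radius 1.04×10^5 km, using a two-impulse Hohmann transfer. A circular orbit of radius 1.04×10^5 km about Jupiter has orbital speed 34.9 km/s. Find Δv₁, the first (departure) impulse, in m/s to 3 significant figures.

From the circular-orbit relation v² = μ/r at r = 1.04×10^5 km: μ = v²r = (34.9)² × 1.04×10^5 = 1.26673×10^8 km³/s².
The Hohmann ellipse has a_t = (r₁ + r₂)/2 = 3.510×10^5 km.
Circular speed at r = 5.980×10^5 km: v_c = √(μ/r) = 14.554 km/s.
Transfer-orbit speed at the same r (vis-viva, a = a_t): v_t = √[μ(2/r − 1/a_t)] = 7.9224 km/s.
Δv₁ = |v_t − v_c| = |7.9224 − 14.554| = 6.632 km/s.

Δv₁ = 6630 m/s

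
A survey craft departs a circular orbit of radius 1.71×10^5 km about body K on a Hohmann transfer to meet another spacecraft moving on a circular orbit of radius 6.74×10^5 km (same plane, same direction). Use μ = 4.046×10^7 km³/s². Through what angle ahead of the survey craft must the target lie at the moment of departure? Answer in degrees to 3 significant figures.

φ = 90.7°

Semi-major axis of the transfer orbit: a_t = (1.710×10^5 + 6.740×10^5)/2 = 4.225×10^5 km.
Transfer time t = π√(a_t³/μ) = 1.3564×10^5 s.
The target's mean motion on its circular orbit is ω₂ = √(μ/r₂³) = 1.1495×10^-5 rad/s.
Angle swept by the target during transfer: ω₂·t = 1.5592 rad = 89.34°.
The survey craft traverses 180° on the transfer ellipse, so the target must lead by 180° − 89.34° = 90.7°.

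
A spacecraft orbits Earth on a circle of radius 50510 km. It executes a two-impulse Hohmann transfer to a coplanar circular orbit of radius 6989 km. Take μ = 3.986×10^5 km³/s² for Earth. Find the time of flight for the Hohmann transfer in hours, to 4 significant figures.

t = 6.738 hours

Semi-major axis of the transfer orbit: a_t = (50510 + 6989)/2 = 28749.5 km.
By Kepler's third law the transfer-orbit period is T = 2π√(a_t³/μ), so t = T/2 = 24256 s.
Converting: 24256 s ÷ 3600 s/hour = 6.738 hours.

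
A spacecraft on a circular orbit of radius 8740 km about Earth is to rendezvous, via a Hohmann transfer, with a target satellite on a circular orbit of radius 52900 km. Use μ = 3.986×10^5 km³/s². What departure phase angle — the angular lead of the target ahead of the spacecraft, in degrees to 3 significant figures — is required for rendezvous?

φ = 100°

Transfer-ellipse semi-major axis a_t = (r₁ + r₂)/2 = (8740 + 52900)/2 = 30820 km.
The half-period of the transfer ellipse is t = π√(a_t³/μ) = 26923.4 s.
The target's mean motion on its circular orbit is ω₂ = √(μ/r₂³) = 5.18902×10^-5 rad/s.
Angle swept by the target during transfer: ω₂·t = 1.39706 rad = 80.046°.
Arrival is 180° from departure on the ellipse, so φ = 180° − 80.046° = 100°.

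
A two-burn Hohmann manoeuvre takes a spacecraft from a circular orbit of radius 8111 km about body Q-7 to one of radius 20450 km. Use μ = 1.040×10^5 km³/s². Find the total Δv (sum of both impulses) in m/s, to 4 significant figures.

Δv = 1260 m/s

Semi-major axis of the transfer orbit: a_t = (8111 + 20450)/2 = 14280.5 km.
Circular speed at r₁: v₁ = √(μ/r₁) = √(1.040×10^5/8111) = 3.5808 km/s.
Transfer-orbit speed at r₁ (v² = μ(2/r − 1/a)): v_p = √[μ(2/r₁ − 1/a_t)] = 4.2850 km/s.
First burn Δv₁ = |v_p − v₁| = 0.7042 km/s.
At r₂, v₂ = √(μ/r₂) = 2.25512 km/s.
Transfer-orbit speed at r₂: v_a = √[μ(2/r₂ − 1/a_t)] = 1.69956 km/s.
Second burn Δv₂ = |v₂ − v_a| = 0.5556 km/s.
Δv = Δv₁ + Δv₂ = 0.7042 + 0.5556 = 1.260 km/s.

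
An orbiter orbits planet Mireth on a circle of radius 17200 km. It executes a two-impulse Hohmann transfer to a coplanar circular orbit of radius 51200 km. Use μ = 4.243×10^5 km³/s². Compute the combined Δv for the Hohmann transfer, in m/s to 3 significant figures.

Δv = 1950 m/s

The Hohmann ellipse has a_t = (r₁ + r₂)/2 = 34200 km.
At r₁ the circular-orbit speed is v₁ = √(μ/r₁) = 4.96675 km/s.
On the transfer ellipse at r₁, vis-viva gives v_p = √[μ(2/r₁ − 1/a_t)] = 6.07707 km/s.
First burn Δv₁ = |v_p − v₁| = 1.1103 km/s.
Circular speed at r₂: v₂ = √(μ/r₂) = 2.878734 km/s.
Transfer-orbit speed at r₂: v_a = √[μ(2/r₂ − 1/a_t)] = 2.041516 km/s.
Second burn Δv₂ = |v₂ − v_a| = 0.83722 km/s.
Total Δv = Δv₁ + Δv₂ = 1.948 km/s.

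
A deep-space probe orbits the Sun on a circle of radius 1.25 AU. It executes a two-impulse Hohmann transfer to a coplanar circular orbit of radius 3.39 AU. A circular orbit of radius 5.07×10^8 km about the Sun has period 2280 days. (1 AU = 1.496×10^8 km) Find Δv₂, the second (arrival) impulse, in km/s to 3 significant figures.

Δv₂ = 4.30 km/s

From Kepler's third law T² = 4π²r³/μ at r = 5.07×10^8 km, T = 2280 days = 2280 × 86400 s = 1.96992×10^8 s: μ = 4π²r³/T² = 1.32583×10^11 km³/s².
In km: r₁ = 1.25 × 1.496×10^8 = 1.870×10^8 km; r₂ = 3.39 × 1.496×10^8 = 5.07144×10^8 km.
Semi-major axis of the transfer orbit: a_t = (1.870×10^8 + 5.07144×10^8)/2 = 3.47072×10^8 km.
On the circular orbit at r = 5.07144×10^8 km, v_c = √(μ/r) = 16.17 km/s.
Vis-viva on the transfer ellipse at r = 5.07144×10^8 km gives v_t = √[μ(2/r − 1/a_t)] = 11.87 km/s.
Δv₂ = |v_t − v_c| = |11.87 − 16.17| = 4.300 km/s.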